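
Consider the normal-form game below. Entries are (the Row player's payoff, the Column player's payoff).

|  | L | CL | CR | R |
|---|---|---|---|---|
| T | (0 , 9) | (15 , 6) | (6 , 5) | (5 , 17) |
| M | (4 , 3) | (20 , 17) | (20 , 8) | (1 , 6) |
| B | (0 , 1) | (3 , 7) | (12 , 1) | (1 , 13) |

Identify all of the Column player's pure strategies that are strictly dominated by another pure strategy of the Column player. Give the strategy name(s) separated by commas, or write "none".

L: dominated, since R does at least as well everywhere (T: 17>9, M: 6>3, B: 13>1).
Nothing dominates CL: L at M (17>3); CR at T (6>5); R at M (17>6).
CL strictly dominates CR — T: 6>5, M: 17>8, B: 7>1.
R is not dominated — it holds its own against L at T (17>9); CL at T (17>6); CR at T (17>5).

L, CR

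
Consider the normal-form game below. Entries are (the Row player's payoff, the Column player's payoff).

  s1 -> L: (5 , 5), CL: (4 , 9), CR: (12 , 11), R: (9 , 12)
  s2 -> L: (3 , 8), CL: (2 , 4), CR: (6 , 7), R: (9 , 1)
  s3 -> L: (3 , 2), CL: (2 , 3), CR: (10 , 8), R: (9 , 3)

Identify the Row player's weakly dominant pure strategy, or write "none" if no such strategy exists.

s1

s1 vs s2: L: 5>3, CL: 4>2, CR: 12>6, R: 9=9.
s1 vs s3: L: 5>3, CL: 4>2, CR: 12>10, R: 9=9.
s1 is at least as good as every other strategy against every opponent action, so it is weakly dominant.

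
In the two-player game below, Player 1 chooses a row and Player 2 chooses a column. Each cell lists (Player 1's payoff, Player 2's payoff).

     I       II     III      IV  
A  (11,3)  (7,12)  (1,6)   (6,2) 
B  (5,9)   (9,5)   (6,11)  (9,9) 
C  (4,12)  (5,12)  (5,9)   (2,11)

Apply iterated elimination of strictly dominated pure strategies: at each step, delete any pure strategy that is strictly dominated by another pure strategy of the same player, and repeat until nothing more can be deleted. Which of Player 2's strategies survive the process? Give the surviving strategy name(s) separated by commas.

For Player 1, B strictly dominates C on the remaining columns (I: 5>4, II: 9>5, III: 6>5, IV: 9>2); eliminate C.
Column I is eliminated: III beats it against every remaining row (A: 6>3, B: 11>9).
Row A is eliminated: B beats it against every remaining column (II: 9>7, III: 6>1, IV: 9>6).
For Player 2, III strictly dominates II on the remaining rows (B: 11>5); eliminate II.
Column IV is eliminated: III beats it against every remaining row (B: 11>9).
Among the remaining strategies, none is strictly dominated by another pure strategy of the same player, so the elimination stops.
Surviving strategies — Player 1: {B}; Player 2: {III}.

III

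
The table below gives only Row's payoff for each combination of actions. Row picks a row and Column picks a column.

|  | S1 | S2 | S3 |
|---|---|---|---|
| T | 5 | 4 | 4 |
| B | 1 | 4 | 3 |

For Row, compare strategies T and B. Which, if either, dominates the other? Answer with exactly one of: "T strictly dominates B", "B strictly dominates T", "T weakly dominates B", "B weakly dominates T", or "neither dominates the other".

T weakly dominates B

Compare T to B across every action of Column: S1: 5>1, S2: 4=4, S3: 4>3.
T is at least as good everywhere and strictly better somewhere (tied only at S2), so T weakly but not strictly dominates B.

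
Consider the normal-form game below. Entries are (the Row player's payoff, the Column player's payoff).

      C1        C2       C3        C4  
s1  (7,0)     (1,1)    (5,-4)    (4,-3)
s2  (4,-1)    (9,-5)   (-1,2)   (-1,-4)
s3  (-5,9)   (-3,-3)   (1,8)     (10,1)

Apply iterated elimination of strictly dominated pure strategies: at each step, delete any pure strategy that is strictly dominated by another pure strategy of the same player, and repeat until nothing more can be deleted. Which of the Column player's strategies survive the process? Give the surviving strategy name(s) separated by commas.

C1, C2, C3

The Column player's strategy C4 is strictly dominated by C1 (s1: 0>-3, s2: -1>-4, s3: 9>1) and is removed.
Row s3 is eliminated: s1 beats it against every remaining column (C1: 7>-5, C2: 1>-3, C3: 5>1).
Among the remaining strategies, none is strictly dominated by another pure strategy of the same player, so the elimination stops.
Surviving strategies — the Row player: {s1, s2}; the Column player: {C1, C2, C3}.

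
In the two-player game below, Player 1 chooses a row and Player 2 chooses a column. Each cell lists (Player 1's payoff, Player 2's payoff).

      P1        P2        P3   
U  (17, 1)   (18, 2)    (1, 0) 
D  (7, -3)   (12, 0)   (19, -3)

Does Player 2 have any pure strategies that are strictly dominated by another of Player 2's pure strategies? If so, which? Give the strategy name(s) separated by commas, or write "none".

P2 strictly dominates P1 — U: 2>1, D: 0>-3.
P2: no other strategy beats it everywhere (P1 at U (2>1); P3 at U (2>0)).
P3: dominated, since P2 does at least as well everywhere (U: 2>0, D: 0>-3).

P1, P3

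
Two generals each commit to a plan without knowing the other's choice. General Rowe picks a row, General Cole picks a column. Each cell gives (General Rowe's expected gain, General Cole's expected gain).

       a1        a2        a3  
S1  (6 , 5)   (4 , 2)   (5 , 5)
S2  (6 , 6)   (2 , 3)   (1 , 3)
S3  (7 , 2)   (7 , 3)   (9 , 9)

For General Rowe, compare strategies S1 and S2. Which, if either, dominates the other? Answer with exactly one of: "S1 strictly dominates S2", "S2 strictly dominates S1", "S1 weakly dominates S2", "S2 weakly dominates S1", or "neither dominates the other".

S1 weakly dominates S2

S1's payoffs vs S2's, by General Cole's action — a1: 6=6, a2: 4>2, a3: 5>1.
S1 is at least as good everywhere and strictly better somewhere (tied only at a1), so S1 weakly but not strictly dominates S2.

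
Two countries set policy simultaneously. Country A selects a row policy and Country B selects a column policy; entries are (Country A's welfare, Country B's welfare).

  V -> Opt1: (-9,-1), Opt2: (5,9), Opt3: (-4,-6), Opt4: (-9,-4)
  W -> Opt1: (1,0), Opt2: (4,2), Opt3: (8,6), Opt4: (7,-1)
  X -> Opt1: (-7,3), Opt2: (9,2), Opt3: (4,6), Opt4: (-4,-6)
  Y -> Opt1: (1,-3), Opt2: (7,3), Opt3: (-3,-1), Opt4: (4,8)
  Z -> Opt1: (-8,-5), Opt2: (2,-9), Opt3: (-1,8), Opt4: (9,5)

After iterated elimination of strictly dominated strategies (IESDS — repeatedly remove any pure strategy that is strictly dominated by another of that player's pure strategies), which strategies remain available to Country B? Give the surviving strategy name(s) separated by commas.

Row V is eliminated: X beats it against every remaining column (Opt1: -7>-9, Opt2: 9>5, Opt3: 4>-4, Opt4: -4>-9).
Country B's strategy Opt1 is strictly dominated by Opt3 (W: 6>0, X: 6>3, Y: -1>-3, Z: 8>-5) and is removed.
Among the remaining strategies, none is strictly dominated by another pure strategy of the same player, so the elimination stops.
Surviving strategies — Country A: {W, X, Y, Z}; Country B: {Opt2, Opt3, Opt4}.

Opt2, Opt3, Opt4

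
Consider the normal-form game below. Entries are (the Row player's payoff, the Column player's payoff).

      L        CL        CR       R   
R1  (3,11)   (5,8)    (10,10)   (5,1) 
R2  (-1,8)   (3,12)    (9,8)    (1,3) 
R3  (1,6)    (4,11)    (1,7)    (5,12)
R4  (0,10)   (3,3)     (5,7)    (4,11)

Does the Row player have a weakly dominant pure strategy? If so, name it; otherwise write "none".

R1 vs R2: L: 3>-1, CL: 5>3, CR: 10>9, R: 5>1.
R1 vs R3: L: 3>1, CL: 5>4, CR: 10>1, R: 5=5.
R1 vs R4: L: 3>0, CL: 5>3, CR: 10>5, R: 5>4.
R1 is at least as good as every other strategy against every opponent action, so it is weakly dominant.

R1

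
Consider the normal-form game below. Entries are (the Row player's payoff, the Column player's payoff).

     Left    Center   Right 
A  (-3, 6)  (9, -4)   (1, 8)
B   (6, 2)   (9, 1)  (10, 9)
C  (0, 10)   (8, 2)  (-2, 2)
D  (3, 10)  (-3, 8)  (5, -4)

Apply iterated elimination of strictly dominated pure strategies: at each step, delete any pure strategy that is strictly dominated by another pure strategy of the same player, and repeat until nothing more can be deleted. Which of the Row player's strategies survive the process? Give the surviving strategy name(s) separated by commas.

The Row player's strategy C is strictly dominated by B (Left: 6>0, Center: 9>8, Right: 10>-2) and is removed.
The Row player's strategy D is strictly dominated by B (Left: 6>3, Center: 9>-3, Right: 10>5) and is removed.
Column Left is eliminated: Right beats it against every remaining row (A: 8>6, B: 9>2).
The Column player's strategy Center is strictly dominated by Right (A: 8>-4, B: 9>1) and is removed.
Row A is eliminated: B beats it against every remaining column (Right: 10>1).
Among the remaining strategies, none is strictly dominated by another pure strategy of the same player, so the elimination stops.
Surviving strategies — the Row player: {B}; the Column player: {Right}.

B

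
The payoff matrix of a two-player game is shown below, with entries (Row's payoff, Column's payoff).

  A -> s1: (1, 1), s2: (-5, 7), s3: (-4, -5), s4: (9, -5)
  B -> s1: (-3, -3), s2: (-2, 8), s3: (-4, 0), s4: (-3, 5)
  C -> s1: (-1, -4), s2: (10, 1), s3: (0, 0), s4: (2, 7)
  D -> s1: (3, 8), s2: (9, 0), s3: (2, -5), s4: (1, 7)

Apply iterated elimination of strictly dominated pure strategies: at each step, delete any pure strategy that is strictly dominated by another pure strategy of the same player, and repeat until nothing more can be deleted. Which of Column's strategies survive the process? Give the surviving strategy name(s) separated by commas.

For Row, C strictly dominates B on the remaining columns (s1: -1>-3, s2: 10>-2, s3: 0>-4, s4: 2>-3); eliminate B.
Column's strategy s3 is strictly dominated by s2 (A: 7>-5, C: 1>0, D: 0>-5) and is removed.
Among the remaining strategies, none is strictly dominated by another pure strategy of the same player, so the elimination stops.
Surviving strategies — Row: {A, C, D}; Column: {s1, s2, s4}.

s1, s2, s4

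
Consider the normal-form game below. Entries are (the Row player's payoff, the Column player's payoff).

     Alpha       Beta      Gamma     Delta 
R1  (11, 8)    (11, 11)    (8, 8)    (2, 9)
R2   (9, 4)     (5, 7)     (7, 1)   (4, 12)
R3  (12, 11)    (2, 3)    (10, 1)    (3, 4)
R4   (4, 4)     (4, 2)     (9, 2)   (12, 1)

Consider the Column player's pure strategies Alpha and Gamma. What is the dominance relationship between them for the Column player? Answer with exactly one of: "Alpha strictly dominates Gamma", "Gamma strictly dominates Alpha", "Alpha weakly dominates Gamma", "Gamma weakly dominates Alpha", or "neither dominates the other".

Alpha weakly dominates Gamma

Compare Alpha to Gamma across each opponent action: R1: 8=8, R2: 4>1, R3: 11>1, R4: 4>2.
Alpha is at least as good everywhere and strictly better somewhere (tied only at R1), so Alpha weakly but not strictly dominates Gamma.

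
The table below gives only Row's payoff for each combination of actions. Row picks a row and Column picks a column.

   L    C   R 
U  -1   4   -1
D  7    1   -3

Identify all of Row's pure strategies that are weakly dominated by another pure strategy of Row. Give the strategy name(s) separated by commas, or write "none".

none

Nothing dominates U: D at C (4>1).
Nothing dominates D: U at L (7>-1).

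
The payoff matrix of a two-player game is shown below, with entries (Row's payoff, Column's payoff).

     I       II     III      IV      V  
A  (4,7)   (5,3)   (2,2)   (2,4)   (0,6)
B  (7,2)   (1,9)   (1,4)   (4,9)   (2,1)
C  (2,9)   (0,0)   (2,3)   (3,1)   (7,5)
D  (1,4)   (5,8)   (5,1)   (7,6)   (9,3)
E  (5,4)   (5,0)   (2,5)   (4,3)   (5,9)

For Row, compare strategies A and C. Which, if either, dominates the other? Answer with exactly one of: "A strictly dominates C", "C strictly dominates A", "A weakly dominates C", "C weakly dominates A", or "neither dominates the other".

Compare A to C across every action of Column: I: 4>2, II: 5>0, III: 2=2, IV: 2<3, V: 0<7.
A does better at I, II but worse at IV, V; neither strategy dominates the other.

neither dominates the other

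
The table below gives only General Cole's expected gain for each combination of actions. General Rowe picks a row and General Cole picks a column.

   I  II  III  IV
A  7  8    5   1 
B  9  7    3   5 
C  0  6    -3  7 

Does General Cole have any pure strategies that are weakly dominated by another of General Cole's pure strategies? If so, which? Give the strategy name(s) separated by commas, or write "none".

I is not dominated — it holds its own against II at B (9>7); III at A (7>5); IV at A (7>1).
II: no other strategy beats it everywhere (I at A (8>7); III at A (8>5); IV at A (8>1)).
III: dominated, since I does at least as well everywhere (A: 7>5, B: 9>3, C: 0>-3).
IV is not dominated — it holds its own against I at C (7>0); II at C (7>6); III at B (5>3).

III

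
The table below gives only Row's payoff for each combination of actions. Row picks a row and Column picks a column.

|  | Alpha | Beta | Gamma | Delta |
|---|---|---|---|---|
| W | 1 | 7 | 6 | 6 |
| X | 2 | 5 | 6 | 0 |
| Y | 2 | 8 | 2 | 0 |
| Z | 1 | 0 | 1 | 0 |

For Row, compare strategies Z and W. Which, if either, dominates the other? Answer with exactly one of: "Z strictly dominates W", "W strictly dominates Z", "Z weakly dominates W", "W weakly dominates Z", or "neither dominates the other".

Z's payoffs vs W's, by Column's action — Alpha: 1=1, Beta: 0<7, Gamma: 1<6, Delta: 0<6.
W is at least as good everywhere and strictly better somewhere (tied at Alpha), so W weakly dominates Z.

W weakly dominates Z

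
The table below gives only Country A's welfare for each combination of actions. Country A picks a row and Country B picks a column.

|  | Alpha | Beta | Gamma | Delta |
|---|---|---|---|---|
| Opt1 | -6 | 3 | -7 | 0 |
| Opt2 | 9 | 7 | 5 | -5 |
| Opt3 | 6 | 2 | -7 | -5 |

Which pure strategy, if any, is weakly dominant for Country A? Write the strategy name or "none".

Opt1 fails to dominate Opt2 at Alpha (-6<9).
Opt2 fails to dominate Opt1 at Delta (-5<0).
Opt3 fails to dominate Opt1 at Beta (2<3).
No single strategy dominates all the others.

none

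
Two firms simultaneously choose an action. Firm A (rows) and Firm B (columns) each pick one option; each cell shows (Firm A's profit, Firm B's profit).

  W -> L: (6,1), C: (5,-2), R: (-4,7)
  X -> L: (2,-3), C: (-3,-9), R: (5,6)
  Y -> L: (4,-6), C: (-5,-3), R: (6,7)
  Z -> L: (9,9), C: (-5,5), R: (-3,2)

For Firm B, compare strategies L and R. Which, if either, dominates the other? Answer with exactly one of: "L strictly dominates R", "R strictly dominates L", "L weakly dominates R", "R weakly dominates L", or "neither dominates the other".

neither dominates the other

Compare L to R across every action of Firm A: W: 1<7, X: -3<6, Y: -6<7, Z: 9>2.
L does better at Z but worse at W, X, Y; neither strategy dominates the other.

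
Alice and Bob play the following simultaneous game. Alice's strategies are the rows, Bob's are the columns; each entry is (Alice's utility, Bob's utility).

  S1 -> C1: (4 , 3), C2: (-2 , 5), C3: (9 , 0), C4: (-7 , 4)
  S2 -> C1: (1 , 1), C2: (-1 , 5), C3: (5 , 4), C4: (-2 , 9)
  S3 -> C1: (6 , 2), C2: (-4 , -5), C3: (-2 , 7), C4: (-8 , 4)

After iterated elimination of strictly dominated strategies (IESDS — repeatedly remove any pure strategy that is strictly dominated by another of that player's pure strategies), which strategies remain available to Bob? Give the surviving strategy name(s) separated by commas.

For Bob, C4 strictly dominates C1 on the remaining rows (S1: 4>3, S2: 9>1, S3: 4>2); eliminate C1.
Alice's strategy S3 is strictly dominated by S1 (C2: -2>-4, C3: 9>-2, C4: -7>-8) and is removed.
Bob's strategy C3 is strictly dominated by C2 (S1: 5>0, S2: 5>4) and is removed.
For Alice, S2 strictly dominates S1 on the remaining columns (C2: -1>-2, C4: -2>-7); eliminate S1.
For Bob, C4 strictly dominates C2 on the remaining rows (S2: 9>5); eliminate C2.
Among the remaining strategies, none is strictly dominated by another pure strategy of the same player, so the elimination stops.
Surviving strategies — Alice: {S2}; Bob: {C4}.

C4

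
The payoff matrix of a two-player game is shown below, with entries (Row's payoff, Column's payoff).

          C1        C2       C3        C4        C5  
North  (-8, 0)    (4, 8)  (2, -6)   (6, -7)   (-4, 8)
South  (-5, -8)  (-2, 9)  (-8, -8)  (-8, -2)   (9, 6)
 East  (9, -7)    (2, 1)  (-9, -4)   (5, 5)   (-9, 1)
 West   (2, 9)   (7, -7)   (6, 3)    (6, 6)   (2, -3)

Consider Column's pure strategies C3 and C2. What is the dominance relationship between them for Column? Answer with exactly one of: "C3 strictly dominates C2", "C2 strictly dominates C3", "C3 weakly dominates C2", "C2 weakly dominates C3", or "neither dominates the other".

Compare C3 to C2 across each opponent action: North: -6<8, South: -8<9, East: -4<1, West: 3>-7.
C3 does better at West but worse at North, South, East; neither strategy dominates the other.

neither dominates the other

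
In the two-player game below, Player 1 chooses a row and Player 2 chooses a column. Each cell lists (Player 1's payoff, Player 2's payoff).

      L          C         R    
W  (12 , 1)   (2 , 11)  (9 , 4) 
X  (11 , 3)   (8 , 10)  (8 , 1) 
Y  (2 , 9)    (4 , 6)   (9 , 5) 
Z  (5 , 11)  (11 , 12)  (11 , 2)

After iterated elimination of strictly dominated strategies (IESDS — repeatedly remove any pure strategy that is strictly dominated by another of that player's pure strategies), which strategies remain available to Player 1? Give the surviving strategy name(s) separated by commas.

For Player 1, Z strictly dominates Y on the remaining columns (L: 5>2, C: 11>4, R: 11>9); eliminate Y.
Column L is eliminated: C beats it against every remaining row (W: 11>1, X: 10>3, Z: 12>11).
For Player 1, Z strictly dominates W on the remaining columns (C: 11>2, R: 11>9); eliminate W.
For Player 1, Z strictly dominates X on the remaining columns (C: 11>8, R: 11>8); eliminate X.
For Player 2, C strictly dominates R on the remaining rows (Z: 12>2); eliminate R.
Among the remaining strategies, none is strictly dominated by another pure strategy of the same player, so the elimination stops.
Surviving strategies — Player 1: {Z}; Player 2: {C}.

Z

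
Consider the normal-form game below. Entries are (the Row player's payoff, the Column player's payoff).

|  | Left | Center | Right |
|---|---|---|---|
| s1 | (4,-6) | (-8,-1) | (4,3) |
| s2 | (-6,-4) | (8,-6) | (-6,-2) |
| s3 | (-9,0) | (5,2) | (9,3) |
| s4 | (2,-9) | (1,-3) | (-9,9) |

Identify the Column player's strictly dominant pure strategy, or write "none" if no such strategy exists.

Right

Right vs Left: s1: 3>-6, s2: -2>-4, s3: 3>0, s4: 9>-9.
Right vs Center: s1: 3>-1, s2: -2>-6, s3: 3>2, s4: 9>-3.
Right strictly beats every other strategy against every opponent action, so it is strictly dominant.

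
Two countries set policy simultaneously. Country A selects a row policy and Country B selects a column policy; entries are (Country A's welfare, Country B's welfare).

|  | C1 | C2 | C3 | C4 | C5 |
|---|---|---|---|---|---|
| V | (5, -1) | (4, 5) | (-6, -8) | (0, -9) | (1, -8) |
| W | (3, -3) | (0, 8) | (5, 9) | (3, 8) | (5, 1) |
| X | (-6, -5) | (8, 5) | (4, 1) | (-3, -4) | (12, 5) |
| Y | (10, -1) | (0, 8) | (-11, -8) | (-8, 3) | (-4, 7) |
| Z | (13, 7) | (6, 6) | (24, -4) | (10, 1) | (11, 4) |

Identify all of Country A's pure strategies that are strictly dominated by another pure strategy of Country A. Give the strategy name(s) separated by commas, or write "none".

V, W, Y

V is strictly dominated by Z (C1: 13>5, C2: 6>4, C3: 24>-6, C4: 10>0, C5: 11>1).
W is strictly dominated by Z (C1: 13>3, C2: 6>0, C3: 24>5, C4: 10>3, C5: 11>5).
X: no other strategy beats it everywhere (V at C2 (8>4); W at C2 (8>0); Y at C2 (8>0); Z at C2 (8>6)).
Z strictly dominates Y — C1: 13>10, C2: 6>0, C3: 24>-11, C4: 10>-8, C5: 11>-4.
Nothing dominates Z: V at C1 (13>5); W at C1 (13>3); X at C1 (13>-6); Y at C1 (13>10).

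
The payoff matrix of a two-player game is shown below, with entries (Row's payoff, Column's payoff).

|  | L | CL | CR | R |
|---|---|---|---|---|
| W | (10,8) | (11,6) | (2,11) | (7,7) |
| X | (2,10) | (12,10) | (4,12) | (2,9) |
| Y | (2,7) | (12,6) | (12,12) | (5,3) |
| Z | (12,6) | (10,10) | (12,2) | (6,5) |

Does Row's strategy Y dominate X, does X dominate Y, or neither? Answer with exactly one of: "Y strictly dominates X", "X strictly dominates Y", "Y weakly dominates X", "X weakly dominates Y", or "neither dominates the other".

Compare Y to X across every action of Column: L: 2=2, CL: 12=12, CR: 12>4, R: 5>2.
Y is at least as good everywhere and strictly better somewhere (tied only at L, CL), so Y weakly but not strictly dominates X.

Y weakly dominates X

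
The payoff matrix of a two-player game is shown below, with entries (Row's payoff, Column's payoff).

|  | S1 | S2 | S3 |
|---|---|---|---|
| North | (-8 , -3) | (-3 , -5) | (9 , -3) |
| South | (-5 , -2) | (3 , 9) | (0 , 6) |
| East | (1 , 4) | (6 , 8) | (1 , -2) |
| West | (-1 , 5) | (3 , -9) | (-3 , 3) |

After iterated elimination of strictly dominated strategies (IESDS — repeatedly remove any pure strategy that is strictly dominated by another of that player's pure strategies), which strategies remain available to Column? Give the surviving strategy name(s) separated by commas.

Row South is eliminated: East beats it against every remaining column (S1: 1>-5, S2: 6>3, S3: 1>0).
For Row, East strictly dominates West on the remaining columns (S1: 1>-1, S2: 6>3, S3: 1>-3); eliminate West.
Among the remaining strategies, none is strictly dominated by another pure strategy of the same player, so the elimination stops.
Surviving strategies — Row: {North, East}; Column: {S1, S2, S3}.

S1, S2, S3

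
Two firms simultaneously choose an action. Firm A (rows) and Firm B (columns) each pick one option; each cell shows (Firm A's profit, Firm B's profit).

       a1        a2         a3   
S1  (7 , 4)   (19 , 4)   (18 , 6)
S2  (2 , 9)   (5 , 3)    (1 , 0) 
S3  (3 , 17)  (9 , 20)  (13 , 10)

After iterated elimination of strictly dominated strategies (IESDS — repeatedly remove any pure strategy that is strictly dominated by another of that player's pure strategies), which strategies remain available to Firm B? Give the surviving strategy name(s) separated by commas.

a3

Firm A's strategy S2 is strictly dominated by S1 (a1: 7>2, a2: 19>5, a3: 18>1) and is removed.
Firm A's strategy S3 is strictly dominated by S1 (a1: 7>3, a2: 19>9, a3: 18>13) and is removed.
Firm B's strategy a1 is strictly dominated by a3 (S1: 6>4) and is removed.
For Firm B, a3 strictly dominates a2 on the remaining rows (S1: 6>4); eliminate a2.
Among the remaining strategies, none is strictly dominated by another pure strategy of the same player, so the elimination stops.
Surviving strategies — Firm A: {S1}; Firm B: {a3}.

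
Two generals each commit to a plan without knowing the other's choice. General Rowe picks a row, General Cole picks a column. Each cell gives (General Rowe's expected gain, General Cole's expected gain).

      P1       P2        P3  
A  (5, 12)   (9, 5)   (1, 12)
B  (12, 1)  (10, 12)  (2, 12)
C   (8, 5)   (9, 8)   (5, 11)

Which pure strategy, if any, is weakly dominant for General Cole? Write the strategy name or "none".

P3

P3 vs P1: A: 12=12, B: 12>1, C: 11>5.
P3 vs P2: A: 12>5, B: 12=12, C: 11>8.
P3 is at least as good as every other strategy against every opponent action, so it is weakly dominant.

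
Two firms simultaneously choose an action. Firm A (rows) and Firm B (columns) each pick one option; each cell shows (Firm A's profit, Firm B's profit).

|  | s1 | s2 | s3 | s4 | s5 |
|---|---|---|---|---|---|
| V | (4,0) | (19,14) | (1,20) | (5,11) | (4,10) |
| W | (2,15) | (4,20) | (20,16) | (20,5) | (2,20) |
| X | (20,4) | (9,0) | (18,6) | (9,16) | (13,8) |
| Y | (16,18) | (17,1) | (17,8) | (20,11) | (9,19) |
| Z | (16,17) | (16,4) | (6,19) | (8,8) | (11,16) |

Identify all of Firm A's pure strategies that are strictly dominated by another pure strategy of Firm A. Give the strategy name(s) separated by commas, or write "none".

V: no other strategy beats it everywhere (W at s1 (4>2); X at s2 (19>9); Y at s2 (19>17); Z at s2 (19>16)).
W is not dominated — it holds its own against V at s3 (20>1); X at s3 (20>18); Y at s3 (20>17); Z at s3 (20>6).
X: no other strategy beats it everywhere (V at s1 (20>4); W at s1 (20>2); Y at s1 (20>16); Z at s1 (20>16)).
Y is not dominated — it holds its own against V at s1 (16>4); W at s1 (16>2); X at s2 (17>9); Z at s1 (16=16).
Nothing dominates Z: V at s1 (16>4); W at s1 (16>2); X at s2 (16>9); Y at s1 (16=16).

none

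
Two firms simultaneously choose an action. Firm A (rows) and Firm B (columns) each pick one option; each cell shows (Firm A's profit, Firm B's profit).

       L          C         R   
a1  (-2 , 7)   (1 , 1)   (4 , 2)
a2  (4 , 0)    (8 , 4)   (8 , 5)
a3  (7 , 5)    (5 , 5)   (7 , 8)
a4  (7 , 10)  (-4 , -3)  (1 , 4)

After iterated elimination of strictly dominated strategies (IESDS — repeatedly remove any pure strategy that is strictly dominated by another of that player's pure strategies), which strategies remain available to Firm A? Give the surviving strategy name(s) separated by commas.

Firm A's strategy a1 is strictly dominated by a2 (L: 4>-2, C: 8>1, R: 8>4) and is removed.
Column C is eliminated: R beats it against every remaining row (a2: 5>4, a3: 8>5, a4: 4>-3).
Among the remaining strategies, none is strictly dominated by another pure strategy of the same player, so the elimination stops.
Surviving strategies — Firm A: {a2, a3, a4}; Firm B: {L, R}.

a2, a3, a4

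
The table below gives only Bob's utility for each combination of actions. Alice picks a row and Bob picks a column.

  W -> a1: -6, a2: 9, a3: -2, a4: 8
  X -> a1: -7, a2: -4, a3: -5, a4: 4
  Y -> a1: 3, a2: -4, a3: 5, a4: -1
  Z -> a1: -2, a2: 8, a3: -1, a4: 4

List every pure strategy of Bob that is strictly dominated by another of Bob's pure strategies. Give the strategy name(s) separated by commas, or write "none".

a1

a3 strictly dominates a1 — W: -2>-6, X: -5>-7, Y: 5>3, Z: -1>-2.
a2 is not dominated — it holds its own against a1 at W (9>-6); a3 at W (9>-2); a4 at W (9>8).
a3: no other strategy beats it everywhere (a1 at W (-2>-6); a2 at Y (5>-4); a4 at Y (5>-1)).
a4: no other strategy beats it everywhere (a1 at W (8>-6); a2 at X (4>-4); a3 at W (8>-2)).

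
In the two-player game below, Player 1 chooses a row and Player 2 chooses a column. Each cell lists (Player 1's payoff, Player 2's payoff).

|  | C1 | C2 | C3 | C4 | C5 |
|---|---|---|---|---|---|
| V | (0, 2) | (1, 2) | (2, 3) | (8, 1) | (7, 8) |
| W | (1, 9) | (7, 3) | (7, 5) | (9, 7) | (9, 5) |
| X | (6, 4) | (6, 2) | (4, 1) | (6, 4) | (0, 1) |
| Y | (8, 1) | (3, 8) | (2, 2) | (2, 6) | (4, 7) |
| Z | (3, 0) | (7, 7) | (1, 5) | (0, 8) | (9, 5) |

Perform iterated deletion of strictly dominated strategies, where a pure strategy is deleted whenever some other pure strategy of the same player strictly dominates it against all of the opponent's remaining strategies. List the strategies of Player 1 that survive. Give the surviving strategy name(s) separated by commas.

W, X, Y, Z

Row V is eliminated: W beats it against every remaining column (C1: 1>0, C2: 7>1, C3: 7>2, C4: 9>8, C5: 9>7).
Column C3 is eliminated: C4 beats it against every remaining row (W: 7>5, X: 4>1, Y: 6>2, Z: 8>5).
Among the remaining strategies, none is strictly dominated by another pure strategy of the same player, so the elimination stops.
Surviving strategies — Player 1: {W, X, Y, Z}; Player 2: {C1, C2, C4, C5}.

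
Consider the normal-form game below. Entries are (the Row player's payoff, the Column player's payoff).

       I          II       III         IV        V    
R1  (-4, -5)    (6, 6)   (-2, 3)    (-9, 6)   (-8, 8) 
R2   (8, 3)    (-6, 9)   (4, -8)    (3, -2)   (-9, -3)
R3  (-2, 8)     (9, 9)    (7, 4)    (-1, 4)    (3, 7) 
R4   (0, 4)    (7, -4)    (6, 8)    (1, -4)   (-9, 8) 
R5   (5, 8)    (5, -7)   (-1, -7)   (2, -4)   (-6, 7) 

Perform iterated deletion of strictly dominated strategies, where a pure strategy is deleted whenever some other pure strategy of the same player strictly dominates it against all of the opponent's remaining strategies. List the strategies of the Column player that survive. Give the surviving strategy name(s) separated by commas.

I, II, III, V

For the Row player, R3 strictly dominates R1 on the remaining columns (I: -2>-4, II: 9>6, III: 7>-2, IV: -1>-9, V: 3>-8); eliminate R1.
For the Column player, I strictly dominates IV on the remaining rows (R2: 3>-2, R3: 8>4, R4: 4>-4, R5: 8>-4); eliminate IV.
Among the remaining strategies, none is strictly dominated by another pure strategy of the same player, so the elimination stops.
Surviving strategies — the Row player: {R2, R3, R4, R5}; the Column player: {I, II, III, V}.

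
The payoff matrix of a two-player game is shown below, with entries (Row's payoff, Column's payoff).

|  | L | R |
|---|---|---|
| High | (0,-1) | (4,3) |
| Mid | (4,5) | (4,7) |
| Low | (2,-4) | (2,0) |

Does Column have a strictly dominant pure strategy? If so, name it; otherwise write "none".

R

R vs L: High: 3>-1, Mid: 7>5, Low: 0>-4.
R strictly beats every other strategy against every opponent action, so it is strictly dominant.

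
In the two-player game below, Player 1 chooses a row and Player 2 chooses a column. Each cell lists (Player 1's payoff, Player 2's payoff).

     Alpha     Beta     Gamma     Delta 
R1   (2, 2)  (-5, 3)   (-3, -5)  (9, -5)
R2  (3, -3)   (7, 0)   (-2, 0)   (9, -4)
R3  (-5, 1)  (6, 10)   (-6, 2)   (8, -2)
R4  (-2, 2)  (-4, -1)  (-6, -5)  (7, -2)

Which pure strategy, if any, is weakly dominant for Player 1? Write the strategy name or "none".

R2

R2 vs R1: Alpha: 3>2, Beta: 7>-5, Gamma: -2>-3, Delta: 9=9.
R2 vs R3: Alpha: 3>-5, Beta: 7>6, Gamma: -2>-6, Delta: 9>8.
R2 vs R4: Alpha: 3>-2, Beta: 7>-4, Gamma: -2>-6, Delta: 9>7.
R2 is at least as good as every other strategy against every opponent action, so it is weakly dominant.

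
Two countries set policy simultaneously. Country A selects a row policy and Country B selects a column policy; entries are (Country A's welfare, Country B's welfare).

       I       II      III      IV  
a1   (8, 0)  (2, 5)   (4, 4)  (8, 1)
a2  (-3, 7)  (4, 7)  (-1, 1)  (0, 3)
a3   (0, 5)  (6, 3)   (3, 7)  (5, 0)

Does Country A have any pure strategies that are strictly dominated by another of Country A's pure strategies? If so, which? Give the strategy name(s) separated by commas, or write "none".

a2

a1: no other strategy beats it everywhere (a2 at I (8>-3); a3 at I (8>0)).
a2 is strictly dominated by a3 (I: 0>-3, II: 6>4, III: 3>-1, IV: 5>0).
Nothing dominates a3: a1 at II (6>2); a2 at I (0>-3).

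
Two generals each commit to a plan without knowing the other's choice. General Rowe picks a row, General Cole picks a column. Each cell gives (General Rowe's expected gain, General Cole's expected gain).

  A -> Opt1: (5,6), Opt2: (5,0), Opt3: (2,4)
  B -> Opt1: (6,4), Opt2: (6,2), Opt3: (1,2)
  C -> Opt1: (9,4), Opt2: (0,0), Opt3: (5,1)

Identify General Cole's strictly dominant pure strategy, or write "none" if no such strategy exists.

Opt1

Opt1 vs Opt2: A: 6>0, B: 4>2, C: 4>0.
Opt1 vs Opt3: A: 6>4, B: 4>2, C: 4>1.
Opt1 strictly beats every other strategy against every opponent action, so it is strictly dominant.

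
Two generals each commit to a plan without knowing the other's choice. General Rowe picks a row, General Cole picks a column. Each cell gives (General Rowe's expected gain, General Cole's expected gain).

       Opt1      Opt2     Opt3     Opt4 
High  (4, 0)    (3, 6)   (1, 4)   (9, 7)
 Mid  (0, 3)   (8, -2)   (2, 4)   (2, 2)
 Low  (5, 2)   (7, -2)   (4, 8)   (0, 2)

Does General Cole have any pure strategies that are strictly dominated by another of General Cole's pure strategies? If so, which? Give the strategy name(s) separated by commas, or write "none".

Opt3 strictly dominates Opt1 — High: 4>0, Mid: 4>3, Low: 8>2.
Opt4 strictly dominates Opt2 — High: 7>6, Mid: 2>-2, Low: 2>-2.
Nothing dominates Opt3: Opt1 at High (4>0); Opt2 at Mid (4>-2); Opt4 at Mid (4>2).
Nothing dominates Opt4: Opt1 at High (7>0); Opt2 at High (7>6); Opt3 at High (7>4).

Opt1, Opt2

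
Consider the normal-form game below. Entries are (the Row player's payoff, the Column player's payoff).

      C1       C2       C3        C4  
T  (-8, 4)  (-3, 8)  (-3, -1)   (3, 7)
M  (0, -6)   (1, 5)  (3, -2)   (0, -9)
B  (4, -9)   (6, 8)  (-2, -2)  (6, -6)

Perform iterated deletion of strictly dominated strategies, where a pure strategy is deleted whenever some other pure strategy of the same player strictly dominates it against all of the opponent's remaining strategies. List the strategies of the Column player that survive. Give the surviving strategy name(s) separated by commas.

C2

The Row player's strategy T is strictly dominated by B (C1: 4>-8, C2: 6>-3, C3: -2>-3, C4: 6>3) and is removed.
For the Column player, C2 strictly dominates C1 on the remaining rows (M: 5>-6, B: 8>-9); eliminate C1.
Column C3 is eliminated: C2 beats it against every remaining row (M: 5>-2, B: 8>-2).
Row M is eliminated: B beats it against every remaining column (C2: 6>1, C4: 6>0).
The Column player's strategy C4 is strictly dominated by C2 (B: 8>-6) and is removed.
Among the remaining strategies, none is strictly dominated by another pure strategy of the same player, so the elimination stops.
Surviving strategies — the Row player: {B}; the Column player: {C2}.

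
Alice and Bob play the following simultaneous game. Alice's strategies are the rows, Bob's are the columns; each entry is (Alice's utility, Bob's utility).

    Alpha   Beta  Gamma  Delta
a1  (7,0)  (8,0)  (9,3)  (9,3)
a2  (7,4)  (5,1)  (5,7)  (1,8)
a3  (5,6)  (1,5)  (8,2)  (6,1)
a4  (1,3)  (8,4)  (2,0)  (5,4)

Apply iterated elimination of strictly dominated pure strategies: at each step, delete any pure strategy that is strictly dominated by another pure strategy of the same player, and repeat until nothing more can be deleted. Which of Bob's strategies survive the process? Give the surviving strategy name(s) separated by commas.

Beta, Gamma, Delta

Alice's strategy a3 is strictly dominated by a1 (Alpha: 7>5, Beta: 8>1, Gamma: 9>8, Delta: 9>6) and is removed.
For Bob, Delta strictly dominates Alpha on the remaining rows (a1: 3>0, a2: 8>4, a4: 4>3); eliminate Alpha.
Row a2 is eliminated: a1 beats it against every remaining column (Beta: 8>5, Gamma: 9>5, Delta: 9>1).
Among the remaining strategies, none is strictly dominated by another pure strategy of the same player, so the elimination stops.
Surviving strategies — Alice: {a1, a4}; Bob: {Beta, Gamma, Delta}.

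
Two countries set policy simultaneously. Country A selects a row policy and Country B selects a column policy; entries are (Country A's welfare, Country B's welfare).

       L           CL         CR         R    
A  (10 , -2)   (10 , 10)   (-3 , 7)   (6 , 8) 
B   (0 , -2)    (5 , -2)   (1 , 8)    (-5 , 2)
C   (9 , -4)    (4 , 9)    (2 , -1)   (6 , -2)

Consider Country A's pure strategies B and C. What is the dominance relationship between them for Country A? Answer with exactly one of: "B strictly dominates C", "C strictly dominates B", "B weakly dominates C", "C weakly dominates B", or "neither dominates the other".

B's payoffs vs C's, by Country B's action — L: 0<9, CL: 5>4, CR: 1<2, R: -5<6.
B does better at CL but worse at L, CR, R; neither strategy dominates the other.

neither dominates the other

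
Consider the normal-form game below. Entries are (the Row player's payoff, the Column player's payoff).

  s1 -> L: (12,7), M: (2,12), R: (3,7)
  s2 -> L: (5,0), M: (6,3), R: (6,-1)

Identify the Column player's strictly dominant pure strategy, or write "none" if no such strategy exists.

M vs L: s1: 12>7, s2: 3>0.
M vs R: s1: 12>7, s2: 3>-1.
M strictly beats every other strategy against every opponent action, so it is strictly dominant.

M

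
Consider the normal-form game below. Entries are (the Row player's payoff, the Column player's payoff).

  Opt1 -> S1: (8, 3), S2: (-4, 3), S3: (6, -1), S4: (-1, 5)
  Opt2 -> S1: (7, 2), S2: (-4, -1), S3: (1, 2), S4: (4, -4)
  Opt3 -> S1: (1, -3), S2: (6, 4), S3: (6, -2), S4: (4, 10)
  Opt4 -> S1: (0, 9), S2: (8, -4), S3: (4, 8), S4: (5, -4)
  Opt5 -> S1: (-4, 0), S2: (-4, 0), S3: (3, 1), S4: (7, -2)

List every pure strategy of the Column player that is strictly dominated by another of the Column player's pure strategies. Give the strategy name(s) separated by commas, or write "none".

Nothing dominates S1: S2 at Opt1 (3=3); S3 at Opt1 (3>-1); S4 at Opt2 (2>-4).
Nothing dominates S2: S1 at Opt1 (3=3); S3 at Opt1 (3>-1); S4 at Opt2 (-1>-4).
S3 is not dominated — it holds its own against S1 at Opt2 (2=2); S2 at Opt2 (2>-1); S4 at Opt2 (2>-4).
S4 is not dominated — it holds its own against S1 at Opt1 (5>3); S2 at Opt1 (5>3); S3 at Opt1 (5>-1).

none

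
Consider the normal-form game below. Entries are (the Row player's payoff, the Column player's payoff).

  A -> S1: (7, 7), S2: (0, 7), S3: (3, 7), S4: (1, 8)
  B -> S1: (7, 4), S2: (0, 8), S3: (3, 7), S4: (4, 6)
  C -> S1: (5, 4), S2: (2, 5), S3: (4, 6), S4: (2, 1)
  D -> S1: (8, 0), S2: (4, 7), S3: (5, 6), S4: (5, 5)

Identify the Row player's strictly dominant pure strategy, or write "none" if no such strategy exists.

D vs A: S1: 8>7, S2: 4>0, S3: 5>3, S4: 5>1.
D vs B: S1: 8>7, S2: 4>0, S3: 5>3, S4: 5>4.
D vs C: S1: 8>5, S2: 4>2, S3: 5>4, S4: 5>2.
D strictly beats every other strategy against every opponent action, so it is strictly dominant.

D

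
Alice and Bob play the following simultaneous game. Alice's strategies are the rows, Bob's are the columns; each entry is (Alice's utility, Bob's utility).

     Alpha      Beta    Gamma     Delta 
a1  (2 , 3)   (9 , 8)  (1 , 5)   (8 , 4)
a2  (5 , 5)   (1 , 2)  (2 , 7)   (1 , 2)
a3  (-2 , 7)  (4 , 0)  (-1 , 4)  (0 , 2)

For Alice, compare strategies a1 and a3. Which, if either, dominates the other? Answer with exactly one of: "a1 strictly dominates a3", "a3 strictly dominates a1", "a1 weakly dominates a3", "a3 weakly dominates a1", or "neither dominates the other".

Compare a1 to a3 across each choice by Bob: Alpha: 2>-2, Beta: 9>4, Gamma: 1>-1, Delta: 8>0.
a1 gives a strictly higher payoff against each choice by Bob, so a1 strictly dominates a3.

a1 strictly dominates a3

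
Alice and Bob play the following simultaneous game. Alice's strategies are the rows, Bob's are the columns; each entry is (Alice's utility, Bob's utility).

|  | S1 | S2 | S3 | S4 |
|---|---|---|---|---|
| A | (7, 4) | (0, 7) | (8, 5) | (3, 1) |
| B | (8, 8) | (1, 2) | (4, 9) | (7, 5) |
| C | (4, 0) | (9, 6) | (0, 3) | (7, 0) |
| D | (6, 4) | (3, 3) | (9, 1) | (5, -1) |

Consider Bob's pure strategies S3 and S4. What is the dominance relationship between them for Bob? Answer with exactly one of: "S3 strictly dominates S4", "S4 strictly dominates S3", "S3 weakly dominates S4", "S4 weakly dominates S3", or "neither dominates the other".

S3's payoffs vs S4's, by Alice's action — A: 5>1, B: 9>5, C: 3>0, D: 1>-1.
Every comparison favours S3, so S3 strictly dominates S4.

S3 strictly dominates S4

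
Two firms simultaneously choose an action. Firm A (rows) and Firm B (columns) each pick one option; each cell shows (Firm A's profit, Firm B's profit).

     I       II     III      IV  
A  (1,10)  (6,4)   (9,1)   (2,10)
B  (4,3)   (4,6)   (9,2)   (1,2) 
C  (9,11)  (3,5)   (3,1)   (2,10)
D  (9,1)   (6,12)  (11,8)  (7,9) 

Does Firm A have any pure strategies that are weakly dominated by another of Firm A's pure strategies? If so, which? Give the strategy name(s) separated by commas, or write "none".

A: dominated, since D does at least as well everywhere (I: 9>1, II: 6=6, III: 11>9, IV: 7>2).
B is weakly dominated by D (I: 9>4, II: 6>4, III: 11>9, IV: 7>1).
D weakly dominates C — I: 9=9, II: 6>3, III: 11>3, IV: 7>2.
D: no other strategy beats it everywhere (A at I (9>1); B at I (9>4); C at II (6>3)).

A, B, C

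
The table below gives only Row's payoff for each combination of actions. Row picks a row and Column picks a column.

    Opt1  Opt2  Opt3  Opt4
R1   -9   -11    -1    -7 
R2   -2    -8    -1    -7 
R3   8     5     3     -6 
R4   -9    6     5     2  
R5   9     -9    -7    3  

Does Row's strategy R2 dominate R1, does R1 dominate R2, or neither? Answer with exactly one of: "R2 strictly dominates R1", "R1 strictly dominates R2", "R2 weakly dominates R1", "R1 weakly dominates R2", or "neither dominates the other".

Compare R2 to R1 across each opponent action: Opt1: -2>-9, Opt2: -8>-11, Opt3: -1=-1, Opt4: -7=-7.
R2 is at least as good everywhere and strictly better somewhere (tied only at Opt3, Opt4), so R2 weakly but not strictly dominates R1.

R2 weakly dominates R1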